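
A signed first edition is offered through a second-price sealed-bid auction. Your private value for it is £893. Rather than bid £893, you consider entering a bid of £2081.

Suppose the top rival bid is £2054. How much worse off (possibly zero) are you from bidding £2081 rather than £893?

Bidding your value £893: you lose (since £893 < £2054). Payoff £0.
Bidding £2081: you win and pay £2054. Payoff £893 − £2054 = −£1161.
The competing bid £2054 lies between your value and your inflated bid, so overbidding wins an item priced above your value.
Loss from deviating = £0 − (−£1161) = £1161.

£1161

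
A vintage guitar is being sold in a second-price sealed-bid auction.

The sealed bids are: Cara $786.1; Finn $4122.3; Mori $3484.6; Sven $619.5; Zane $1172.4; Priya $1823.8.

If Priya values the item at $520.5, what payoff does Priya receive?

$0

Highest bid: Finn at $4122.3, so Finn wins.
Second-highest bid: Mori at $3484.6 — that is the price the winner pays.
Priya did not win, so Priya pays nothing and receives nothing: payoff $0.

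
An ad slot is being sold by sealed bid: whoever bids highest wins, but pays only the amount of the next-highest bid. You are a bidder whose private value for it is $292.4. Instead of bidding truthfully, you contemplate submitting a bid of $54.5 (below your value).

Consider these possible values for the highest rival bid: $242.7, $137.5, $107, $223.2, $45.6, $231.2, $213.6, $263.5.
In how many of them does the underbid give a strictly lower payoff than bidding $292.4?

The deviation hurts exactly when the highest competing bid lies strictly between $54.5 and $292.4 — underbidding then forfeits a profitable win.
$242.7: inside the interval → strictly worse (loss $49.7).
$137.5: inside the interval → strictly worse (loss $154.9).
$107: inside the interval → strictly worse (loss $185.4).
$223.2: inside the interval → strictly worse (loss $69.2).
$45.6: below both → same outcome either way.
$231.2: inside the interval → strictly worse (loss $61.2).
$213.6: inside the interval → strictly worse (loss $78.8).
$263.5: inside the interval → strictly worse (loss $28.9).
Count: 7.

7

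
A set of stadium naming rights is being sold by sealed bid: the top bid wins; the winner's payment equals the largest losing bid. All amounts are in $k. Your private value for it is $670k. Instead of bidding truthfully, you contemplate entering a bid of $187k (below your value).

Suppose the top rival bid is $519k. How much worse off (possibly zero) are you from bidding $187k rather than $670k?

$151k

Bidding your value $670k: you win (since $670k > $519k) and pay $519k. Payoff $151k.
Bidding $187k: you lose. Payoff $0k.
The competing bid $519k lies between your shaded bid and your value, so underbidding forfeits an item you could have won at a profitable price.
Loss from deviating = $151k − ($0k) = $151k.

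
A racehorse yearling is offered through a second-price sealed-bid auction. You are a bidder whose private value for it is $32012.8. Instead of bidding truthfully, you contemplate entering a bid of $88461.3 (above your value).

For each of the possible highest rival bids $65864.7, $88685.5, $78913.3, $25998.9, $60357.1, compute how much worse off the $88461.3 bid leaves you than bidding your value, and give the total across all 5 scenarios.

$109096.7

The deviation costs you only when the competing bid falls strictly between $32012.8 and $88461.3; elsewhere both bids give the same outcome.
$65864.7: truthful payoff $0, deviation payoff −$33851.9 → loss $33851.9.
$88685.5: outcomes coincide → loss $0.
$78913.3: truthful payoff $0, deviation payoff −$46900.5 → loss $46900.5.
$25998.9: outcomes coincide → loss $0.
$60357.1: truthful payoff $0, deviation payoff −$28344.3 → loss $28344.3.
Total loss = $33851.9 + $46900.5 + $28344.3 = $109096.7.
Because the price is fixed by the runner-up's bid, deviating from your value can only change a good outcome into a bad one — never the reverse.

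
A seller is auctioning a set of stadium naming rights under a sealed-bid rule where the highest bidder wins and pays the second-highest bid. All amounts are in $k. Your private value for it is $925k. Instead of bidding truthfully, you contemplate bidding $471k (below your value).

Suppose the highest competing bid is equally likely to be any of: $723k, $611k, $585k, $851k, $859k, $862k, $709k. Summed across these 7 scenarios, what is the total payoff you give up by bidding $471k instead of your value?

$1275k

The deviation costs you only when the competing bid falls strictly between $471k and $925k; elsewhere both bids give the same outcome.
$723k: truthful payoff $202k, deviation payoff $0k → loss $202k.
$611k: truthful payoff $314k, deviation payoff $0k → loss $314k.
$585k: truthful payoff $340k, deviation payoff $0k → loss $340k.
$851k: truthful payoff $74k, deviation payoff $0k → loss $74k.
$859k: truthful payoff $66k, deviation payoff $0k → loss $66k.
$862k: truthful payoff $63k, deviation payoff $0k → loss $63k.
$709k: truthful payoff $216k, deviation payoff $0k → loss $216k.
Total loss = $202k + $314k + $340k + $74k + $66k + $63k + $216k = $1275k.
Truthful bidding weakly dominates here: raising your bid can only win items priced above your value, and lowering it can only forfeit items priced below.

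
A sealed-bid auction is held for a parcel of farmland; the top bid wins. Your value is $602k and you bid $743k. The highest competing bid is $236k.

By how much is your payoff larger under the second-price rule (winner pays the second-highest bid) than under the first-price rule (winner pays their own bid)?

$507k

You have the highest bid, so you win under either rule.
Second-price: pay $236k → payoff $366k.
First-price: pay your own bid $743k → payoff −$141k.
Difference = $366k − (−$141k) = $507k.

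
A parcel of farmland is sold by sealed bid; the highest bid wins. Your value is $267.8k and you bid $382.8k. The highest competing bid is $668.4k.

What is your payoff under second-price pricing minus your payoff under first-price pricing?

Your bid $382.8k is below $668.4k, so you lose under either rule.
Payoff is $0k in both cases; difference = $0k.

$0k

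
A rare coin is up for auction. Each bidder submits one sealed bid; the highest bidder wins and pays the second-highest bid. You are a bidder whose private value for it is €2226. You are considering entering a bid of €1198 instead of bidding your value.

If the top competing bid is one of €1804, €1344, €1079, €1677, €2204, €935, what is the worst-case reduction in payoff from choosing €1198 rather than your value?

€1804: truthful gives €422, deviation gives €0 → loss €422.
€1344: truthful gives €882, deviation gives €0 → loss €882.
€1079: same outcome either way → loss €0.
€1677: truthful gives €549, deviation gives €0 → loss €549.
€2204: truthful gives €22, deviation gives €0 → loss €22.
€935: same outcome either way → loss €0.
Maximum loss: €882.

€882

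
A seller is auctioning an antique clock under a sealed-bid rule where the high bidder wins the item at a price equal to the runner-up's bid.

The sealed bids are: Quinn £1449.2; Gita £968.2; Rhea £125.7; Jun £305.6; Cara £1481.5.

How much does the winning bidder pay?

Highest bid: Cara at £1481.5, so Cara wins.
Second-highest bid: Quinn at £1449.2 — that is the price the winner pays.

£1449.2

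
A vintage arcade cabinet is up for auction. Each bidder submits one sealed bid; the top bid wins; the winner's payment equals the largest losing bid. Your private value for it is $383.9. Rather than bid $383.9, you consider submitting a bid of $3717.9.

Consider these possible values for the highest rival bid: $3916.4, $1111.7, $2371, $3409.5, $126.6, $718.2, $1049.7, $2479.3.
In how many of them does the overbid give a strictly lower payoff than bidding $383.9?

6

The deviation hurts exactly when the highest competing bid lies strictly between $383.9 and $3717.9 — overbidding then wins at a price above your value.
$3916.4: above both → same outcome either way.
$1111.7: inside the interval → strictly worse (loss $727.8).
$2371: inside the interval → strictly worse (loss $1987.1).
$3409.5: inside the interval → strictly worse (loss $3025.6).
$126.6: below both → same outcome either way.
$718.2: inside the interval → strictly worse (loss $334.3).
$1049.7: inside the interval → strictly worse (loss $665.8).
$2479.3: inside the interval → strictly worse (loss $2095.4).
Count: 6.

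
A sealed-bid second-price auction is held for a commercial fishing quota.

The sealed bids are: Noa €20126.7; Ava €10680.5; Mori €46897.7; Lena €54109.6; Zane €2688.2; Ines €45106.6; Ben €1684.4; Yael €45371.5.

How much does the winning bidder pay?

€46897.7

Highest bid: Lena at €54109.6, so Lena wins.
Second-highest bid: Mori at €46897.7 — that is the price the winner pays.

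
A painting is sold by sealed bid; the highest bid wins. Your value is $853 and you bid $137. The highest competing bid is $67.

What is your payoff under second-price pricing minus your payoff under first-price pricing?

You have the highest bid, so you win under either rule.
Second-price: pay $67 → payoff $786.
First-price: pay your own bid $137 → payoff $716.
Difference = $786 − ($716) = $70.

$70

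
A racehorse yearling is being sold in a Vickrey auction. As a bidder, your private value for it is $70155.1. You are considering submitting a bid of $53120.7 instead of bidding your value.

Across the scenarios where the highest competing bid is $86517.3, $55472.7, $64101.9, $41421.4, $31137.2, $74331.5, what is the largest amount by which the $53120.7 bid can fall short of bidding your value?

$86517.3: same outcome either way → loss $0.
$55472.7: truthful gives $14682.4, deviation gives $0 → loss $14682.4.
$64101.9: truthful gives $6053.2, deviation gives $0 → loss $6053.2.
$41421.4: same outcome either way → loss $0.
$31137.2: same outcome either way → loss $0.
$74331.5: same outcome either way → loss $0.
Maximum loss: $14682.4.

$14682.4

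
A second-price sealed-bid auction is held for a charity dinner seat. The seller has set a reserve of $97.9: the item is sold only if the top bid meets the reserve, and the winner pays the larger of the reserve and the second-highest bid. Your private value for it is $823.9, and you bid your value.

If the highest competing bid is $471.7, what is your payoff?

Your bid $823.9 is the highest and exceeds the reserve.
Price = max(second-highest bid, reserve) = max($471.7, $97.9) = $471.7.
Payoff = $823.9 − $471.7 = $352.2.

$352.2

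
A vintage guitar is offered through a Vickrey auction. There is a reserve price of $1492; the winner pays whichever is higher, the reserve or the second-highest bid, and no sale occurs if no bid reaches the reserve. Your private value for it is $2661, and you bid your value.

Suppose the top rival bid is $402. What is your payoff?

$1169

Your bid $2661 is the highest and exceeds the reserve.
Price = max(second-highest bid, reserve) = max($402, $1492) = $1492.
Payoff = $2661 − $1492 = $1169.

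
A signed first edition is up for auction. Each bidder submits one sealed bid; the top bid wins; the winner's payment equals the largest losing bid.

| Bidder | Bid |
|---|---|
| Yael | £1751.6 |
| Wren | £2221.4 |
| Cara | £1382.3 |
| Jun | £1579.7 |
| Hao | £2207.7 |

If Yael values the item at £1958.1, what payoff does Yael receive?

£0

Highest bid: Wren at £2221.4, so Wren wins.
Second-highest bid: Hao at £2207.7 — that is the price the winner pays.
Yael did not win, so Yael pays nothing and receives nothing: payoff £0.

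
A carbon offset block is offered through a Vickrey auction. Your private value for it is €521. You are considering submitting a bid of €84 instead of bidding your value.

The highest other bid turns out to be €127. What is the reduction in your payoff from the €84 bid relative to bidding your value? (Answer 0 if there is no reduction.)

Bidding your value €521: you win (since €521 > €127) and pay €127. Payoff €394.
Bidding €84: you lose. Payoff €0.
The competing bid €127 lies between your shaded bid and your value, so underbidding forfeits an item you could have won at a profitable price.
Loss from deviating = €394 − (€0) = €394.

€394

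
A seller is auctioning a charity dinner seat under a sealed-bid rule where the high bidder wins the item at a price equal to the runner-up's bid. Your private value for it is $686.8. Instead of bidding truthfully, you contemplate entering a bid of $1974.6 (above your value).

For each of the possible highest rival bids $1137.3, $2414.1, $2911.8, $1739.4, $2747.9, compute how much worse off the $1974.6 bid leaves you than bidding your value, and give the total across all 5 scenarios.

The deviation costs you only when the competing bid falls strictly between $686.8 and $1974.6; elsewhere both bids give the same outcome.
$1137.3: truthful payoff $0, deviation payoff −$450.5 → loss $450.5.
$2414.1: outcomes coincide → loss $0.
$2911.8: outcomes coincide → loss $0.
$1739.4: truthful payoff $0, deviation payoff −$1052.6 → loss $1052.6.
$2747.9: outcomes coincide → loss $0.
Total loss = $450.5 + $1052.6 = $1503.1.
Truthful bidding weakly dominates here: raising your bid can only win items priced above your value, and lowering it can only forfeit items priced below.

$1503.1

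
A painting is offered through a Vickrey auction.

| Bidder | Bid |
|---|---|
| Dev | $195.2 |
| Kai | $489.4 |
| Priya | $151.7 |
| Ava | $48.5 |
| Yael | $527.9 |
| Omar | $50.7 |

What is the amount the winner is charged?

$489.4

Highest bid: Yael at $527.9, so Yael wins.
Second-highest bid: Kai at $489.4 — that is the price the winner pays.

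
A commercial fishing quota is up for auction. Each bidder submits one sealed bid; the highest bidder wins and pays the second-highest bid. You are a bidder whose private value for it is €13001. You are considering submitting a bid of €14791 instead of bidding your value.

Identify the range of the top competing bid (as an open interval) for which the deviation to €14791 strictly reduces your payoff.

(€13001, €14791)

If the competing bid is below €13001, both bids win at the same price — no difference.
If it is above €14791, both bids lose — no difference.
If it lies strictly between €13001 and €14791, bidding your value loses (payoff 0) while bidding €14791 wins at a price above your value (payoff negative).
So the deviation strictly hurts on the open interval (€13001, €14791).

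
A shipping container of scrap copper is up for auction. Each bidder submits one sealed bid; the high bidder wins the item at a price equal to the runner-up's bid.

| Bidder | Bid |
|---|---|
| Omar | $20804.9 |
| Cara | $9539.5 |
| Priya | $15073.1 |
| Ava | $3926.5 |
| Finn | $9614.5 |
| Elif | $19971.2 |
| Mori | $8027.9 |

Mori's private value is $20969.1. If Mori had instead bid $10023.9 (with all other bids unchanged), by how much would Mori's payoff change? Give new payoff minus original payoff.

The highest bid among the other bidders is $20804.9; Mori's bid doesn't change that.
Original bid $8027.9: Mori is not highest (top rival bid is $20804.9); payoff $0.
Alternative bid $10023.9: Mori is not highest (top rival bid is $20804.9); payoff $0.
Change in payoff = $0 − ($0) = $0.

$0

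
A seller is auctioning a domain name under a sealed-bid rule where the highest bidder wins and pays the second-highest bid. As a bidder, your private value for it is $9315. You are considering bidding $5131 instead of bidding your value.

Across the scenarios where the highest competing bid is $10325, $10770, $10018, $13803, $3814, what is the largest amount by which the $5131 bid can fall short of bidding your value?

$10325: same outcome either way → loss $0.
$10770: same outcome either way → loss $0.
$10018: same outcome either way → loss $0.
$13803: same outcome either way → loss $0.
$3814: same outcome either way → loss $0.
Maximum loss: $0.

$0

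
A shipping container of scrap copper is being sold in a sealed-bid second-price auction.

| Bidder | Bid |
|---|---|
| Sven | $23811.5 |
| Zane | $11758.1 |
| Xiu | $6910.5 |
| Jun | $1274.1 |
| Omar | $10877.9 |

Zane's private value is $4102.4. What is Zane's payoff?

Highest bid: Sven at $23811.5, so Sven wins.
Second-highest bid: Zane at $11758.1 — that is the price the winner pays.
Zane did not win, so Zane pays nothing and receives nothing: payoff $0.

$0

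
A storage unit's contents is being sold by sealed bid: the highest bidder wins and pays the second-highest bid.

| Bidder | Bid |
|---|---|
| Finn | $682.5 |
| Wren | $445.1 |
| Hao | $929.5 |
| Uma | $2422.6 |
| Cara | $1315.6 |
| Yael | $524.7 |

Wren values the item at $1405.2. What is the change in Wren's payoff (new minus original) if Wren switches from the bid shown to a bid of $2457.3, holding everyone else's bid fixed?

−$1017.4

The highest bid among the other bidders is $2422.6; Wren's bid doesn't change that.
Original bid $445.1: Wren is not highest (top rival bid is $2422.6); payoff $0.
Alternative bid $2457.3: Wren is highest, pays the top rival bid $2422.6; payoff $1405.2 − $2422.6 = −$1017.4.
Change in payoff = −$1017.4 − ($0) = −$1017.4.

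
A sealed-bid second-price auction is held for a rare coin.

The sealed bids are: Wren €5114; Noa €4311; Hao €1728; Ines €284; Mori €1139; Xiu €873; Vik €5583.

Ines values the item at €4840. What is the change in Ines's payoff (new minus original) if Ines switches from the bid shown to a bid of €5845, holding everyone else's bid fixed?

The highest bid among the other bidders is €5583; Ines's bid doesn't change that.
Original bid €284: Ines is not highest (top rival bid is €5583); payoff €0.
Alternative bid €5845: Ines is highest, pays the top rival bid €5583; payoff €4840 − €5583 = −€743.
Change in payoff = −€743 − (€0) = −€743.

−€743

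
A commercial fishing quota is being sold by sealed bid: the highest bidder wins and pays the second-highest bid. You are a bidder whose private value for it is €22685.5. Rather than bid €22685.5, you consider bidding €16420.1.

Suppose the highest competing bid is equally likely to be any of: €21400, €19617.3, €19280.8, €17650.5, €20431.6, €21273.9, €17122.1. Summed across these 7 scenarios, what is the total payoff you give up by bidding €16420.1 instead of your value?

€22022.3

The deviation costs you only when the competing bid falls strictly between €16420.1 and €22685.5; elsewhere both bids give the same outcome.
€21400: truthful payoff €1285.5, deviation payoff €0 → loss €1285.5.
€19617.3: truthful payoff €3068.2, deviation payoff €0 → loss €3068.2.
€19280.8: truthful payoff €3404.7, deviation payoff €0 → loss €3404.7.
€17650.5: truthful payoff €5035, deviation payoff €0 → loss €5035.
€20431.6: truthful payoff €2253.9, deviation payoff €0 → loss €2253.9.
€21273.9: truthful payoff €1411.6, deviation payoff €0 → loss €1411.6.
€17122.1: truthful payoff €5563.4, deviation payoff €0 → loss €5563.4.
Total loss = €1285.5 + €3068.2 + €3404.7 + €5035 + €2253.9 + €1411.6 + €5563.4 = €22022.3.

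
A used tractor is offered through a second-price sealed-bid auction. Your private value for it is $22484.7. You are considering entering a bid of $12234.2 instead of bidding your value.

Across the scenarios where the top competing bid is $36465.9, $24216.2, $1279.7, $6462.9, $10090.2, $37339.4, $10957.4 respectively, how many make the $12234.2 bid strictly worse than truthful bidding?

0

The deviation hurts exactly when the highest competing bid lies strictly between $12234.2 and $22484.7 — underbidding then forfeits a profitable win.
$36465.9: above both → same outcome either way.
$24216.2: above both → same outcome either way.
$1279.7: below both → same outcome either way.
$6462.9: below both → same outcome either way.
$10090.2: below both → same outcome either way.
$37339.4: above both → same outcome either way.
$10957.4: below both → same outcome either way.
Count: 0.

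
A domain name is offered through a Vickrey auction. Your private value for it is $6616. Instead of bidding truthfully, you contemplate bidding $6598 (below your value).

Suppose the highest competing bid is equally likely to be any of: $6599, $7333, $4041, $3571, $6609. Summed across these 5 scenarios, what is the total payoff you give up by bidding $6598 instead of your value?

The deviation costs you only when the competing bid falls strictly between $6598 and $6616; elsewhere both bids give the same outcome.
$6599: truthful payoff $17, deviation payoff $0 → loss $17.
$7333: outcomes coincide → loss $0.
$4041: outcomes coincide → loss $0.
$3571: outcomes coincide → loss $0.
$6609: truthful payoff $7, deviation payoff $0 → loss $7.
Total loss = $17 + $7 = $24.
Truthful bidding weakly dominates here: raising your bid can only win items priced above your value, and lowering it can only forfeit items priced below.

$24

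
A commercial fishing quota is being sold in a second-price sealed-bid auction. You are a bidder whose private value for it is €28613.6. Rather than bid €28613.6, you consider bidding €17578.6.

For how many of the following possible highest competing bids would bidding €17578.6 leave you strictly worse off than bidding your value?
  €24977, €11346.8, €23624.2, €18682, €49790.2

The deviation hurts exactly when the highest competing bid lies strictly between €17578.6 and €28613.6 — underbidding then forfeits a profitable win.
€24977: inside the interval → strictly worse (loss €3636.6).
€11346.8: below both → same outcome either way.
€23624.2: inside the interval → strictly worse (loss €4989.4).
€18682: inside the interval → strictly worse (loss €9931.6).
€49790.2: above both → same outcome either way.
Count: 3.

3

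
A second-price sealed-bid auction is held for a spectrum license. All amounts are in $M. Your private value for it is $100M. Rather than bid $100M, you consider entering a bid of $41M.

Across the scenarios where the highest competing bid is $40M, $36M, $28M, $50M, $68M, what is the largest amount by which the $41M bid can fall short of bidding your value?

$40M: same outcome either way → loss $0M.
$36M: same outcome either way → loss $0M.
$28M: same outcome either way → loss $0M.
$50M: truthful gives $50M, deviation gives $0M → loss $50M.
$68M: truthful gives $32M, deviation gives $0M → loss $32M.
Maximum loss: $50M.

$50M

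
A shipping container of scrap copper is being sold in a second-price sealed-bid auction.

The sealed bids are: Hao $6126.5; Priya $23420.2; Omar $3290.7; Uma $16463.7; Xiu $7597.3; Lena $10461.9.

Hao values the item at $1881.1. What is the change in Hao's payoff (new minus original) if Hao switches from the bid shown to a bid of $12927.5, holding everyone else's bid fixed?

The highest bid among the other bidders is $23420.2; Hao's bid doesn't change that.
Original bid $6126.5: Hao is not highest (top rival bid is $23420.2); payoff $0.
Alternative bid $12927.5: Hao is not highest (top rival bid is $23420.2); payoff $0.
Change in payoff = $0 − ($0) = $0.

$0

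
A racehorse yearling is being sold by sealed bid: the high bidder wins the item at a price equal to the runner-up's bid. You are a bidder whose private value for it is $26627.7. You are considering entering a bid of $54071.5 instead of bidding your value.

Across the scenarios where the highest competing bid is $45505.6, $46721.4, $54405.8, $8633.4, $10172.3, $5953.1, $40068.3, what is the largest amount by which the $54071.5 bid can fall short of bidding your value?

$45505.6: truthful gives $0, deviation gives −$18877.9 → loss $18877.9.
$46721.4: truthful gives $0, deviation gives −$20093.7 → loss $20093.7.
$54405.8: same outcome either way → loss $0.
$8633.4: same outcome either way → loss $0.
$10172.3: same outcome either way → loss $0.
$5953.1: same outcome either way → loss $0.
$40068.3: truthful gives $0, deviation gives −$13440.6 → loss $13440.6.
Maximum loss: $20093.7.

$20093.7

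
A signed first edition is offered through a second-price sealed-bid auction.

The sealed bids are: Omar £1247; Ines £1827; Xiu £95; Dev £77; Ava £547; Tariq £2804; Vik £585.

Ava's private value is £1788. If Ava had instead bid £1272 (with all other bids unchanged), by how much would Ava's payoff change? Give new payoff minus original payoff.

£0

The highest bid among the other bidders is £2804; Ava's bid doesn't change that.
Original bid £547: Ava is not highest (top rival bid is £2804); payoff £0.
Alternative bid £1272: Ava is not highest (top rival bid is £2804); payoff £0.
Change in payoff = £0 − (£0) = £0.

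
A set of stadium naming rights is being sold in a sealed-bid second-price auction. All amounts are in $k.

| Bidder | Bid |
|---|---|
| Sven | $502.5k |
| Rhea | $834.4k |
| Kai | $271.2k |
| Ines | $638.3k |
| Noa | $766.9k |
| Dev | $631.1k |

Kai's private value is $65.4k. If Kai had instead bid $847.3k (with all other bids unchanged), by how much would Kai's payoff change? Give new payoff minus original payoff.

−$769k

The highest bid among the other bidders is $834.4k; Kai's bid doesn't change that.
Original bid $271.2k: Kai is not highest (top rival bid is $834.4k); payoff $0k.
Alternative bid $847.3k: Kai is highest, pays the top rival bid $834.4k; payoff $65.4k − $834.4k = −$769k.
Change in payoff = −$769k − ($0k) = −$769k.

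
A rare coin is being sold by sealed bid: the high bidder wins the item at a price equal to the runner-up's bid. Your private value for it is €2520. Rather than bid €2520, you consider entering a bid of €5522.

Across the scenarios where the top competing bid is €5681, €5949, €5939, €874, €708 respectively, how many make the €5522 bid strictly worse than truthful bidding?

The deviation hurts exactly when the highest competing bid lies strictly between €2520 and €5522 — overbidding then wins at a price above your value.
€5681: above both → same outcome either way.
€5949: above both → same outcome either way.
€5939: above both → same outcome either way.
€874: below both → same outcome either way.
€708: below both → same outcome either way.
Count: 0.

0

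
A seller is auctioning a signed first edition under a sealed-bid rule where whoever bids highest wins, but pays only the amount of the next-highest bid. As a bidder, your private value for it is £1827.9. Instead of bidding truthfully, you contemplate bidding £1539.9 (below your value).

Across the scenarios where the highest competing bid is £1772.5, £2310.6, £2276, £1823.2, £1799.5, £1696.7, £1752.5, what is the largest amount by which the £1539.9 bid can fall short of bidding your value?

£131.2

£1772.5: truthful gives £55.4, deviation gives £0 → loss £55.4.
£2310.6: same outcome either way → loss £0.
£2276: same outcome either way → loss £0.
£1823.2: truthful gives £4.7, deviation gives £0 → loss £4.7.
£1799.5: truthful gives £28.4, deviation gives £0 → loss £28.4.
£1696.7: truthful gives £131.2, deviation gives £0 → loss £131.2.
£1752.5: truthful gives £75.4, deviation gives £0 → loss £75.4.
Maximum loss: £131.2.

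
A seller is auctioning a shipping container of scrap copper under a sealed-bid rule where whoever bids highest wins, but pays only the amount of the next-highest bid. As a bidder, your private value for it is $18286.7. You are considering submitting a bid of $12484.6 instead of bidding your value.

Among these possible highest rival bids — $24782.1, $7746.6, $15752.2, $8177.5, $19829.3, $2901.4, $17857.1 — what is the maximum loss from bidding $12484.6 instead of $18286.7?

$2534.5

$24782.1: same outcome either way → loss $0.
$7746.6: same outcome either way → loss $0.
$15752.2: truthful gives $2534.5, deviation gives $0 → loss $2534.5.
$8177.5: same outcome either way → loss $0.
$19829.3: same outcome either way → loss $0.
$2901.4: same outcome either way → loss $0.
$17857.1: truthful gives $429.6, deviation gives $0 → loss $429.6.
Maximum loss: $2534.5.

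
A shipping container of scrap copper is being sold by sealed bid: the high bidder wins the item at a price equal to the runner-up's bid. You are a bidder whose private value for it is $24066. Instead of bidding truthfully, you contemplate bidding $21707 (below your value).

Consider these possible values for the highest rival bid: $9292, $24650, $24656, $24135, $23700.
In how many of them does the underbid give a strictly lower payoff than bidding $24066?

1

The deviation hurts exactly when the highest competing bid lies strictly between $21707 and $24066 — underbidding then forfeits a profitable win.
$9292: below both → same outcome either way.
$24650: above both → same outcome either way.
$24656: above both → same outcome either way.
$24135: above both → same outcome either way.
$23700: inside the interval → strictly worse (loss $366).
Count: 1.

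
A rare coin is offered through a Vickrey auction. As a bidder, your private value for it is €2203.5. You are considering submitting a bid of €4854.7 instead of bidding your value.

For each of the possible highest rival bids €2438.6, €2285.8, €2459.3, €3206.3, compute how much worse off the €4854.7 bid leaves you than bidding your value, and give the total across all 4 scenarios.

€1576

The deviation costs you only when the competing bid falls strictly between €2203.5 and €4854.7; elsewhere both bids give the same outcome.
€2438.6: truthful payoff €0, deviation payoff −€235.1 → loss €235.1.
€2285.8: truthful payoff €0, deviation payoff −€82.3 → loss €82.3.
€2459.3: truthful payoff €0, deviation payoff −€255.8 → loss €255.8.
€3206.3: truthful payoff €0, deviation payoff −€1002.8 → loss €1002.8.
Total loss = €235.1 + €82.3 + €255.8 + €1002.8 = €1576.
Because the price is fixed by the runner-up's bid, deviating from your value can only change a good outcome into a bad one — never the reverse.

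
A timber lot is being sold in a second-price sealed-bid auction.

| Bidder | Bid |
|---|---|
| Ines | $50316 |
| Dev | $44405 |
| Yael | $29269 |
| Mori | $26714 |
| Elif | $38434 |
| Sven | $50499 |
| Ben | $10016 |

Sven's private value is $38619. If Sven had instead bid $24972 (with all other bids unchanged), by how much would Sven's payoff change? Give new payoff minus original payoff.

$11697

The highest bid among the other bidders is $50316; Sven's bid doesn't change that.
Original bid $50499: Sven is highest, pays the top rival bid $50316; payoff $38619 − $50316 = −$11697.
Alternative bid $24972: Sven is not highest (top rival bid is $50316); payoff $0.
Change in payoff = $0 − (−$11697) = $11697.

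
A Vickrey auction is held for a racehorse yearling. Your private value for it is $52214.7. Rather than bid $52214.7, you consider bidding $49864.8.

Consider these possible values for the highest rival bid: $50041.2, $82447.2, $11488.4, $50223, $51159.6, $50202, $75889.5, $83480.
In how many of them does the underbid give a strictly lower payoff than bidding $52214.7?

The deviation hurts exactly when the highest competing bid lies strictly between $49864.8 and $52214.7 — underbidding then forfeits a profitable win.
$50041.2: inside the interval → strictly worse (loss $2173.5).
$82447.2: above both → same outcome either way.
$11488.4: below both → same outcome either way.
$50223: inside the interval → strictly worse (loss $1991.7).
$51159.6: inside the interval → strictly worse (loss $1055.1).
$50202: inside the interval → strictly worse (loss $2012.7).
$75889.5: above both → same outcome either way.
$83480: above both → same outcome either way.
Count: 4.

4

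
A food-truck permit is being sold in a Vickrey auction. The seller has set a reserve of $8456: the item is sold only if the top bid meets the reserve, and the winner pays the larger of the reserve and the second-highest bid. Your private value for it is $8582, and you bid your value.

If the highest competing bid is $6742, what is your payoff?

$126

Your bid $8582 is the highest and exceeds the reserve.
Price = max(second-highest bid, reserve) = max($6742, $8456) = $8456.
Payoff = $8582 − $8456 = $126.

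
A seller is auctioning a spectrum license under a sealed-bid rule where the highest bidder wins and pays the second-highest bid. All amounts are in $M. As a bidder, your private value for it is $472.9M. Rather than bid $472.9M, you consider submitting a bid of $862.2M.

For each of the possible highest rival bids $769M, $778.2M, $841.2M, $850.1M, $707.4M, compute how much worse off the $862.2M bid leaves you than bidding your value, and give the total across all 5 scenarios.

The deviation costs you only when the competing bid falls strictly between $472.9M and $862.2M; elsewhere both bids give the same outcome.
$769M: truthful payoff $0M, deviation payoff −$296.1M → loss $296.1M.
$778.2M: truthful payoff $0M, deviation payoff −$305.3M → loss $305.3M.
$841.2M: truthful payoff $0M, deviation payoff −$368.3M → loss $368.3M.
$850.1M: truthful payoff $0M, deviation payoff −$377.2M → loss $377.2M.
$707.4M: truthful payoff $0M, deviation payoff −$234.5M → loss $234.5M.
Total loss = $296.1M + $305.3M + $368.3M + $377.2M + $234.5M = $1581.4M.
In a second-price auction your bid sets only whether you win, not what you pay, so bidding your true value is weakly dominant.

$1581.4M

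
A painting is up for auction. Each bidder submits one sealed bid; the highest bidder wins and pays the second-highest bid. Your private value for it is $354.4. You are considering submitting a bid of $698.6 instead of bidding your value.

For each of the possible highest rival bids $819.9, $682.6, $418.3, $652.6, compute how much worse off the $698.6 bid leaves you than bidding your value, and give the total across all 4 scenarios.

$690.3

The deviation costs you only when the competing bid falls strictly between $354.4 and $698.6; elsewhere both bids give the same outcome.
$819.9: outcomes coincide → loss $0.
$682.6: truthful payoff $0, deviation payoff −$328.2 → loss $328.2.
$418.3: truthful payoff $0, deviation payoff −$63.9 → loss $63.9.
$652.6: truthful payoff $0, deviation payoff −$298.2 → loss $298.2.
Total loss = $328.2 + $63.9 + $298.2 = $690.3.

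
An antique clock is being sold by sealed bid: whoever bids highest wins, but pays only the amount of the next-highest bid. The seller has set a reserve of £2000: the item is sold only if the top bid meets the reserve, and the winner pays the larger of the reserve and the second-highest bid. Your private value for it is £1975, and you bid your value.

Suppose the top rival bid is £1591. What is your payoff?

Your bid £1975 is the highest bid but falls below the reserve £2000, so the item goes unsold. Payoff £0.

£0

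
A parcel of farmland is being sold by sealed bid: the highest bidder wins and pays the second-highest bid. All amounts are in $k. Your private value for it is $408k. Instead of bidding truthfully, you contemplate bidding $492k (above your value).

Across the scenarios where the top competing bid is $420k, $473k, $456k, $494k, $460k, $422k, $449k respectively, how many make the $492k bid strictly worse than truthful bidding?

The deviation hurts exactly when the highest competing bid lies strictly between $408k and $492k — overbidding then wins at a price above your value.
$420k: inside the interval → strictly worse (loss $12k).
$473k: inside the interval → strictly worse (loss $65k).
$456k: inside the interval → strictly worse (loss $48k).
$494k: above both → same outcome either way.
$460k: inside the interval → strictly worse (loss $52k).
$422k: inside the interval → strictly worse (loss $14k).
$449k: inside the interval → strictly worse (loss $41k).
Count: 6.

6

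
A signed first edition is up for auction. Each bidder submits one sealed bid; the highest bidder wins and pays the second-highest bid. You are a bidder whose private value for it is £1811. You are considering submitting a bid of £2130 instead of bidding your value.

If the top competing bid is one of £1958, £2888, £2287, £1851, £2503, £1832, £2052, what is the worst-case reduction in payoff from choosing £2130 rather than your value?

£241

£1958: truthful gives £0, deviation gives −£147 → loss £147.
£2888: same outcome either way → loss £0.
£2287: same outcome either way → loss £0.
£1851: truthful gives £0, deviation gives −£40 → loss £40.
£2503: same outcome either way → loss £0.
£1832: truthful gives £0, deviation gives −£21 → loss £21.
£2052: truthful gives £0, deviation gives −£241 → loss £241.
Maximum loss: £241.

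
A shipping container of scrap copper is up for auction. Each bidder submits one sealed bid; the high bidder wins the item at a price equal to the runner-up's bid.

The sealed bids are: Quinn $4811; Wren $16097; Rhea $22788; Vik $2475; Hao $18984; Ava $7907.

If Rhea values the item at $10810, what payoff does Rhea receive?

−$8174

Highest bid: Rhea at $22788, so Rhea wins.
Second-highest bid: Hao at $18984 — that is the price the winner pays.
Rhea's payoff = value − price = $10810 − $18984 = −$8174.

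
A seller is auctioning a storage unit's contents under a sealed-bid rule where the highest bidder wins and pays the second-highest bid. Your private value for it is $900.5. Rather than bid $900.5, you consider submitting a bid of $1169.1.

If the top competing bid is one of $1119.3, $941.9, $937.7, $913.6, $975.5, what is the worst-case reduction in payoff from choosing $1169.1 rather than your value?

$1119.3: truthful gives $0, deviation gives −$218.8 → loss $218.8.
$941.9: truthful gives $0, deviation gives −$41.4 → loss $41.4.
$937.7: truthful gives $0, deviation gives −$37.2 → loss $37.2.
$913.6: truthful gives $0, deviation gives −$13.1 → loss $13.1.
$975.5: truthful gives $0, deviation gives −$75 → loss $75.
Maximum loss: $218.8.

$218.8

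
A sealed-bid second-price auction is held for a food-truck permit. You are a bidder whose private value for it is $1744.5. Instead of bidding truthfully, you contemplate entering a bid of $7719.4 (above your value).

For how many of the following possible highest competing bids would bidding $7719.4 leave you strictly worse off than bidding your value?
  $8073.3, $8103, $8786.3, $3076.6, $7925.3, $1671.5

The deviation hurts exactly when the highest competing bid lies strictly between $1744.5 and $7719.4 — overbidding then wins at a price above your value.
$8073.3: above both → same outcome either way.
$8103: above both → same outcome either way.
$8786.3: above both → same outcome either way.
$3076.6: inside the interval → strictly worse (loss $1332.1).
$7925.3: above both → same outcome either way.
$1671.5: below both → same outcome either way.
Count: 1.

1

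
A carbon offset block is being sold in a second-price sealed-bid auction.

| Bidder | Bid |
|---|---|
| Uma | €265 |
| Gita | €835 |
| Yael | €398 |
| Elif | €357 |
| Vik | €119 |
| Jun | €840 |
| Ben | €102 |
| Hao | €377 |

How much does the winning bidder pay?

€835

Highest bid: Jun at €840, so Jun wins.
Second-highest bid: Gita at €835 — that is the price the winner pays.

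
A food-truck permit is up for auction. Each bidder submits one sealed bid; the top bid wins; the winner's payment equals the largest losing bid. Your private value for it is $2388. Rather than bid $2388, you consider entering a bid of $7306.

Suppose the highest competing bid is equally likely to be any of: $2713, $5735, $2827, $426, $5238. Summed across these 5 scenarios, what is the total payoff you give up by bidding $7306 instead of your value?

The deviation costs you only when the competing bid falls strictly between $2388 and $7306; elsewhere both bids give the same outcome.
$2713: truthful payoff $0, deviation payoff −$325 → loss $325.
$5735: truthful payoff $0, deviation payoff −$3347 → loss $3347.
$2827: truthful payoff $0, deviation payoff −$439 → loss $439.
$426: outcomes coincide → loss $0.
$5238: truthful payoff $0, deviation payoff −$2850 → loss $2850.
Total loss = $325 + $3347 + $439 + $2850 = $6961.

$6961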